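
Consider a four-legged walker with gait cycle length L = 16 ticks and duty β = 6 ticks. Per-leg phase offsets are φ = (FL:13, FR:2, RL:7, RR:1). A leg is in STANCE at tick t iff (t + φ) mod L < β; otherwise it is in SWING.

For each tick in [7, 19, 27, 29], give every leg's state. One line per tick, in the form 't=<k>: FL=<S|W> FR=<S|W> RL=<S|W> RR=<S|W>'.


t=7: FL=S FR=W RL=W RR=W
t=19: FL=S FR=S RL=W RR=S
t=27: FL=W FR=W RL=S RR=W
t=29: FL=W FR=W RL=S RR=W

t=7: phase=(4,9,14,8) vs β=6 → FL=S FR=W RL=W RR=W
t=19: phase=(0,5,10,4) vs β=6 → FL=S FR=S RL=W RR=S
t=27: phase=(8,13,2,12) vs β=6 → FL=W FR=W RL=S RR=W
t=29: phase=(10,15,4,14) vs β=6 → FL=W FR=W RL=S RR=W


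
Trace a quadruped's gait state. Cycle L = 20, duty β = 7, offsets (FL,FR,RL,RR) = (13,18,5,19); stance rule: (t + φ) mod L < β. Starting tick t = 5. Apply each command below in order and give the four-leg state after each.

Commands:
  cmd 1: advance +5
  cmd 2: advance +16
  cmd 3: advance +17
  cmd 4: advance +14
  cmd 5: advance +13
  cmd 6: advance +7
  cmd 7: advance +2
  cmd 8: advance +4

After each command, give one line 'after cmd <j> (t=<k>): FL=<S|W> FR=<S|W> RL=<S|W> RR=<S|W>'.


after cmd 1 (t=10): FL=S FR=W RL=W RR=W
after cmd 2 (t=26): FL=W FR=S RL=W RR=S
after cmd 3 (t=43): FL=W FR=S RL=W RR=S
after cmd 4 (t=57): FL=W FR=W RL=S RR=W
after cmd 5 (t=70): FL=S FR=W RL=W RR=W
after cmd 6 (t=77): FL=W FR=W RL=S RR=W
after cmd 7 (t=79): FL=W FR=W RL=S RR=W
after cmd 8 (t=83): FL=W FR=S RL=W RR=S

start t=5: FL=W FR=S RL=W RR=S
cmd 1: advance +5 → t=10, phase=(3,8,15,9) → FL=S FR=W RL=W RR=W
cmd 2: advance +16 → t=26, phase=(19,4,11,5) → FL=W FR=S RL=W RR=S
cmd 3: advance +17 → t=43, phase=(16,1,8,2) → FL=W FR=S RL=W RR=S
cmd 4: advance +14 → t=57, phase=(10,15,2,16) → FL=W FR=W RL=S RR=W
cmd 5: advance +13 → t=70, phase=(3,8,15,9) → FL=S FR=W RL=W RR=W
cmd 6: advance +7 → t=77, phase=(10,15,2,16) → FL=W FR=W RL=S RR=W
cmd 7: advance +2 → t=79, phase=(12,17,4,18) → FL=W FR=W RL=S RR=W
cmd 8: advance +4 → t=83, phase=(16,1,8,2) → FL=W FR=S RL=W RR=S


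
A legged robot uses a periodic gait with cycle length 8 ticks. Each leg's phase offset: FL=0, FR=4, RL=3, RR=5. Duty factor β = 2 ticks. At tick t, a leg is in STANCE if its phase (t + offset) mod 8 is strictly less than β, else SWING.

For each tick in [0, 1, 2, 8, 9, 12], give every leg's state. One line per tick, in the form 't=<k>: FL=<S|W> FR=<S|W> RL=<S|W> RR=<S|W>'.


t=0: FL=S FR=W RL=W RR=W
t=1: FL=S FR=W RL=W RR=W
t=2: FL=W FR=W RL=W RR=W
t=8: FL=S FR=W RL=W RR=W
t=9: FL=S FR=W RL=W RR=W
t=12: FL=W FR=S RL=W RR=S

t=0: phase=(0,4,3,5) vs β=2 → FL=S FR=W RL=W RR=W
t=1: phase=(1,5,4,6) vs β=2 → FL=S FR=W RL=W RR=W
t=2: phase=(2,6,5,7) vs β=2 → FL=W FR=W RL=W RR=W
t=8: phase=(0,4,3,5) vs β=2 → FL=S FR=W RL=W RR=W
t=9: phase=(1,5,4,6) vs β=2 → FL=S FR=W RL=W RR=W
t=12: phase=(4,0,7,1) vs β=2 → FL=W FR=S RL=W RR=S


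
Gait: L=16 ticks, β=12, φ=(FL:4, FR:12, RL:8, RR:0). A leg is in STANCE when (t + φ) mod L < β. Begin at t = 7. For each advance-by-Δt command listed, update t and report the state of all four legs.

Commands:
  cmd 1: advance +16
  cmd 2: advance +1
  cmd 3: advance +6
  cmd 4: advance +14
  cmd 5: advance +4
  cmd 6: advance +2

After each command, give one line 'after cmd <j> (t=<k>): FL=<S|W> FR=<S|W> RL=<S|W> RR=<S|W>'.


start t=7: FL=S FR=S RL=W RR=S
cmd 1: advance +16 → t=23, phase=(11,3,15,7) → FL=S FR=S RL=W RR=S
cmd 2: advance +1 → t=24, phase=(12,4,0,8) → FL=W FR=S RL=S RR=S
cmd 3: advance +6 → t=30, phase=(2,10,6,14) → FL=S FR=S RL=S RR=W
cmd 4: advance +14 → t=44, phase=(0,8,4,12) → FL=S FR=S RL=S RR=W
cmd 5: advance +4 → t=48, phase=(4,12,8,0) → FL=S FR=W RL=S RR=S
cmd 6: advance +2 → t=50, phase=(6,14,10,2) → FL=S FR=W RL=S RR=S

after cmd 1 (t=23): FL=S FR=S RL=W RR=S
after cmd 2 (t=24): FL=W FR=S RL=S RR=S
after cmd 3 (t=30): FL=S FR=S RL=S RR=W
after cmd 4 (t=44): FL=S FR=S RL=S RR=W
after cmd 5 (t=48): FL=S FR=W RL=S RR=S
after cmd 6 (t=50): FL=S FR=W RL=S RR=S


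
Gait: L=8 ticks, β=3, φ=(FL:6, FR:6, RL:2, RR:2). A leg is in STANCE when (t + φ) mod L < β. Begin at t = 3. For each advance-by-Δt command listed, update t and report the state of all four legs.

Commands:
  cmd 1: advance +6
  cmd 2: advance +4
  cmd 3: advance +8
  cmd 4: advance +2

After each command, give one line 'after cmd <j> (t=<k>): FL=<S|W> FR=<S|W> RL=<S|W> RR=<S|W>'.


after cmd 1 (t=9): FL=W FR=W RL=W RR=W
after cmd 2 (t=13): FL=W FR=W RL=W RR=W
after cmd 3 (t=21): FL=W FR=W RL=W RR=W
after cmd 4 (t=23): FL=W FR=W RL=S RR=S

start t=3: FL=S FR=S RL=W RR=W
cmd 1: advance +6 → t=9, phase=(7,7,3,3) → FL=W FR=W RL=W RR=W
cmd 2: advance +4 → t=13, phase=(3,3,7,7) → FL=W FR=W RL=W RR=W
cmd 3: advance +8 → t=21, phase=(3,3,7,7) → FL=W FR=W RL=W RR=W
cmd 4: advance +2 → t=23, phase=(5,5,1,1) → FL=W FR=W RL=S RR=S


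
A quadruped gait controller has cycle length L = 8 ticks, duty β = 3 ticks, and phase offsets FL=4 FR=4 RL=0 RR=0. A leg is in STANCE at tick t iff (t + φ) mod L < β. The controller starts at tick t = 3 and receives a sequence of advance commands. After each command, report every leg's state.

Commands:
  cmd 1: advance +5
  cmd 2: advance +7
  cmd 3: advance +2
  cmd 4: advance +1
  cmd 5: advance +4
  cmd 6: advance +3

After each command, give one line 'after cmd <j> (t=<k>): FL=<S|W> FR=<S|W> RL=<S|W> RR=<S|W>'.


after cmd 1 (t=8): FL=W FR=W RL=S RR=S
after cmd 2 (t=15): FL=W FR=W RL=W RR=W
after cmd 3 (t=17): FL=W FR=W RL=S RR=S
after cmd 4 (t=18): FL=W FR=W RL=S RR=S
after cmd 5 (t=22): FL=S FR=S RL=W RR=W
after cmd 6 (t=25): FL=W FR=W RL=S RR=S

start t=3: FL=W FR=W RL=W RR=W
cmd 1: advance +5 → t=8, phase=(4,4,0,0) → FL=W FR=W RL=S RR=S
cmd 2: advance +7 → t=15, phase=(3,3,7,7) → FL=W FR=W RL=W RR=W
cmd 3: advance +2 → t=17, phase=(5,5,1,1) → FL=W FR=W RL=S RR=S
cmd 4: advance +1 → t=18, phase=(6,6,2,2) → FL=W FR=W RL=S RR=S
cmd 5: advance +4 → t=22, phase=(2,2,6,6) → FL=S FR=S RL=W RR=W
cmd 6: advance +3 → t=25, phase=(5,5,1,1) → FL=W FR=W RL=S RR=S


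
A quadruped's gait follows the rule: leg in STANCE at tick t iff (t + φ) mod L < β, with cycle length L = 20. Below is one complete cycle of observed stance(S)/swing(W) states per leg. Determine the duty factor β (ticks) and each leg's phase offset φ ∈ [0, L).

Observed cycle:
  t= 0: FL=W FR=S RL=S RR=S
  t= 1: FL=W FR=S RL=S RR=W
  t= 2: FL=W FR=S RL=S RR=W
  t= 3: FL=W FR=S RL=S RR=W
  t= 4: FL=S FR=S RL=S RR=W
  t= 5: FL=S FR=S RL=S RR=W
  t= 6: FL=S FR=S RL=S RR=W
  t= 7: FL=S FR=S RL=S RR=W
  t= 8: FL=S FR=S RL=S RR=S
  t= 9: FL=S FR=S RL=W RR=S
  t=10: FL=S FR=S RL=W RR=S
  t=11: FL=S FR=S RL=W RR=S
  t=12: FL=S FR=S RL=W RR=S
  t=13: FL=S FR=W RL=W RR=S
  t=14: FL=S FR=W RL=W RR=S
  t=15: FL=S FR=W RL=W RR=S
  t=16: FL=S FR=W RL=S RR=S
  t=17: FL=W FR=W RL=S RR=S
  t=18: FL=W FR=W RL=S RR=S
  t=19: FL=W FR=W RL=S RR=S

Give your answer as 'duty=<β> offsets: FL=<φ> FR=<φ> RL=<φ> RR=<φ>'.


duty=13 offsets: FL=16 FR=0 RL=4 RR=12

duty β = stance ticks per leg = 13
FL: stance ticks = 13; W→S at t=4 → φ=16
FR: stance ticks = 13; W→S at t=0 → φ=0
RL: stance ticks = 13; W→S at t=16 → φ=4
RR: stance ticks = 13; W→S at t=8 → φ=12


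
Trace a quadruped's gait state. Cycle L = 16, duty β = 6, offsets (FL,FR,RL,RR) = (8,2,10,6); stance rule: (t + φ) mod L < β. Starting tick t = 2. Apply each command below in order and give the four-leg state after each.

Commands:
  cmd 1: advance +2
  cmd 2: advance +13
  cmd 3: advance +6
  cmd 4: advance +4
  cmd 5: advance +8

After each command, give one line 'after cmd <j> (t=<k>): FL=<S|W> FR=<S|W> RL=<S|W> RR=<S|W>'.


start t=2: FL=W FR=S RL=W RR=W
cmd 1: advance +2 → t=4, phase=(12,6,14,10) → FL=W FR=W RL=W RR=W
cmd 2: advance +13 → t=17, phase=(9,3,11,7) → FL=W FR=S RL=W RR=W
cmd 3: advance +6 → t=23, phase=(15,9,1,13) → FL=W FR=W RL=S RR=W
cmd 4: advance +4 → t=27, phase=(3,13,5,1) → FL=S FR=W RL=S RR=S
cmd 5: advance +8 → t=35, phase=(11,5,13,9) → FL=W FR=S RL=W RR=W

after cmd 1 (t=4): FL=W FR=W RL=W RR=W
after cmd 2 (t=17): FL=W FR=S RL=W RR=W
after cmd 3 (t=23): FL=W FR=W RL=S RR=W
after cmd 4 (t=27): FL=S FR=W RL=S RR=S
after cmd 5 (t=35): FL=W FR=S RL=W RR=W


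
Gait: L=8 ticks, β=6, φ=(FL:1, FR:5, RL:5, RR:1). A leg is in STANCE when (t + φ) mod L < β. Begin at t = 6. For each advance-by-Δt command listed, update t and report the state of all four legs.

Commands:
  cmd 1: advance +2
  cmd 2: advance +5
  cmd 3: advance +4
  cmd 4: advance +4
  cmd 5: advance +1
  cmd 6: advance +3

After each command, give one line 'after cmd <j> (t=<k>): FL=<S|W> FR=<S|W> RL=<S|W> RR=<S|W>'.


start t=6: FL=W FR=S RL=S RR=W
cmd 1: advance +2 → t=8, phase=(1,5,5,1) → FL=S FR=S RL=S RR=S
cmd 2: advance +5 → t=13, phase=(6,2,2,6) → FL=W FR=S RL=S RR=W
cmd 3: advance +4 → t=17, phase=(2,6,6,2) → FL=S FR=W RL=W RR=S
cmd 4: advance +4 → t=21, phase=(6,2,2,6) → FL=W FR=S RL=S RR=W
cmd 5: advance +1 → t=22, phase=(7,3,3,7) → FL=W FR=S RL=S RR=W
cmd 6: advance +3 → t=25, phase=(2,6,6,2) → FL=S FR=W RL=W RR=S

after cmd 1 (t=8): FL=S FR=S RL=S RR=S
after cmd 2 (t=13): FL=W FR=S RL=S RR=W
after cmd 3 (t=17): FL=S FR=W RL=W RR=S
after cmd 4 (t=21): FL=W FR=S RL=S RR=W
after cmd 5 (t=22): FL=W FR=S RL=S RR=W
after cmd 6 (t=25): FL=S FR=W RL=W RR=S


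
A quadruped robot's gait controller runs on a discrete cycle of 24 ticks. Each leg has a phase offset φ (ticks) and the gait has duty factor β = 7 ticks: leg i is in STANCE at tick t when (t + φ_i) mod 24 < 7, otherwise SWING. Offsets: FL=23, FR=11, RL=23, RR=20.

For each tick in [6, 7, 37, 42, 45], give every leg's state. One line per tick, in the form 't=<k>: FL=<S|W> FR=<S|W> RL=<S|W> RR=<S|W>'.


t=6: phase=(5,17,5,2) vs β=7 → FL=S FR=W RL=S RR=S
t=7: phase=(6,18,6,3) vs β=7 → FL=S FR=W RL=S RR=S
t=37: phase=(12,0,12,9) vs β=7 → FL=W FR=S RL=W RR=W
t=42: phase=(17,5,17,14) vs β=7 → FL=W FR=S RL=W RR=W
t=45: phase=(20,8,20,17) vs β=7 → FL=W FR=W RL=W RR=W

t=6: FL=S FR=W RL=S RR=S
t=7: FL=S FR=W RL=S RR=S
t=37: FL=W FR=S RL=W RR=W
t=42: FL=W FR=S RL=W RR=W
t=45: FL=W FR=W RL=W RR=W


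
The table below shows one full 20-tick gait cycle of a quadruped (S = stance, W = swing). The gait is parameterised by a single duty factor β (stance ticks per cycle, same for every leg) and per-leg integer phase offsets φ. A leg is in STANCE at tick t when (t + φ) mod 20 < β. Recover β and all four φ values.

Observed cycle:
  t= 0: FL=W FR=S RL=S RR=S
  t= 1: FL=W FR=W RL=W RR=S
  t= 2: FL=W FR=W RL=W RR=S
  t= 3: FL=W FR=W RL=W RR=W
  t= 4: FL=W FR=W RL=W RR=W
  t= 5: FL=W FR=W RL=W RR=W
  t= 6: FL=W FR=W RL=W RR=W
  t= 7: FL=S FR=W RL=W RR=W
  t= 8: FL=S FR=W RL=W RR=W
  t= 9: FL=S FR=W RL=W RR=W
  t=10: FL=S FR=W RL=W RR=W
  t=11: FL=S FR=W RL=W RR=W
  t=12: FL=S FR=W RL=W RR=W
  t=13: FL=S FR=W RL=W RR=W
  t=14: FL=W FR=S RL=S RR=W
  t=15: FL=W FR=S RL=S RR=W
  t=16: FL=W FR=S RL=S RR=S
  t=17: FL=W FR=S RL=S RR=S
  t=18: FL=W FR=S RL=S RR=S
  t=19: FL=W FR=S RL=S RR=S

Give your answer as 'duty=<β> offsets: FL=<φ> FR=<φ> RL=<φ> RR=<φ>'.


duty=7 offsets: FL=13 FR=6 RL=6 RR=4

duty β = stance ticks per leg = 7
FL: stance ticks = 7; W→S at t=7 → φ=13
FR: stance ticks = 7; W→S at t=14 → φ=6
RL: stance ticks = 7; W→S at t=14 → φ=6
RR: stance ticks = 7; W→S at t=16 → φ=4


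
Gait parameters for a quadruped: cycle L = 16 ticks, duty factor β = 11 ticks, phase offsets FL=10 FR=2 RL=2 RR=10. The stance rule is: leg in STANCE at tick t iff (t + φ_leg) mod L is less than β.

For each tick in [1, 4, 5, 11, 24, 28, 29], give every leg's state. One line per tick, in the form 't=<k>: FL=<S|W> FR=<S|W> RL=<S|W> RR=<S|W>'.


t=1: FL=W FR=S RL=S RR=W
t=4: FL=W FR=S RL=S RR=W
t=5: FL=W FR=S RL=S RR=W
t=11: FL=S FR=W RL=W RR=S
t=24: FL=S FR=S RL=S RR=S
t=28: FL=S FR=W RL=W RR=S
t=29: FL=S FR=W RL=W RR=S

t=1: phase=(11,3,3,11) vs β=11 → FL=W FR=S RL=S RR=W
t=4: phase=(14,6,6,14) vs β=11 → FL=W FR=S RL=S RR=W
t=5: phase=(15,7,7,15) vs β=11 → FL=W FR=S RL=S RR=W
t=11: phase=(5,13,13,5) vs β=11 → FL=S FR=W RL=W RR=S
t=24: phase=(2,10,10,2) vs β=11 → FL=S FR=S RL=S RR=S
t=28: phase=(6,14,14,6) vs β=11 → FL=S FR=W RL=W RR=S
t=29: phase=(7,15,15,7) vs β=11 → FL=S FR=W RL=W RR=S


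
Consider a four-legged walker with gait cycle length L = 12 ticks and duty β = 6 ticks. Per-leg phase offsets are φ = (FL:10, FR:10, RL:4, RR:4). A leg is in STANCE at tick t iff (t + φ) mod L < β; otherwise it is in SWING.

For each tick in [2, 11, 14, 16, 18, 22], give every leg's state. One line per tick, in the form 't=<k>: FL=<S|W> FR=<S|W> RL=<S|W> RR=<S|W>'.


t=2: phase=(0,0,6,6) vs β=6 → FL=S FR=S RL=W RR=W
t=11: phase=(9,9,3,3) vs β=6 → FL=W FR=W RL=S RR=S
t=14: phase=(0,0,6,6) vs β=6 → FL=S FR=S RL=W RR=W
t=16: phase=(2,2,8,8) vs β=6 → FL=S FR=S RL=W RR=W
t=18: phase=(4,4,10,10) vs β=6 → FL=S FR=S RL=W RR=W
t=22: phase=(8,8,2,2) vs β=6 → FL=W FR=W RL=S RR=S

t=2: FL=S FR=S RL=W RR=W
t=11: FL=W FR=W RL=S RR=S
t=14: FL=S FR=S RL=W RR=W
t=16: FL=S FR=S RL=W RR=W
t=18: FL=S FR=S RL=W RR=W
t=22: FL=W FR=W RL=S RR=S


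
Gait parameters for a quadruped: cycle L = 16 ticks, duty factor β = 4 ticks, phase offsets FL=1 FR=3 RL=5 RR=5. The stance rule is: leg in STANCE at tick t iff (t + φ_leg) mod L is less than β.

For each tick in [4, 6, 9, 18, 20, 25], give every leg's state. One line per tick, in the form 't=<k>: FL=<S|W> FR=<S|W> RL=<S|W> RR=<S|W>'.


t=4: FL=W FR=W RL=W RR=W
t=6: FL=W FR=W RL=W RR=W
t=9: FL=W FR=W RL=W RR=W
t=18: FL=S FR=W RL=W RR=W
t=20: FL=W FR=W RL=W RR=W
t=25: FL=W FR=W RL=W RR=W

t=4: phase=(5,7,9,9) vs β=4 → FL=W FR=W RL=W RR=W
t=6: phase=(7,9,11,11) vs β=4 → FL=W FR=W RL=W RR=W
t=9: phase=(10,12,14,14) vs β=4 → FL=W FR=W RL=W RR=W
t=18: phase=(3,5,7,7) vs β=4 → FL=S FR=W RL=W RR=W
t=20: phase=(5,7,9,9) vs β=4 → FL=W FR=W RL=W RR=W
t=25: phase=(10,12,14,14) vs β=4 → FL=W FR=W RL=W RR=W


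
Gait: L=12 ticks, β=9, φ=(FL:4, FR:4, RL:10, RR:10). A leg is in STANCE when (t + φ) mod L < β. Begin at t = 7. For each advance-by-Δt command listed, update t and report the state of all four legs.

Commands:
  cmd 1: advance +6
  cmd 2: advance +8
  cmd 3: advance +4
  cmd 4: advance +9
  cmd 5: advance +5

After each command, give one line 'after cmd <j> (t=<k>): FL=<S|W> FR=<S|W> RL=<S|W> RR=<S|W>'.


start t=7: FL=W FR=W RL=S RR=S
cmd 1: advance +6 → t=13, phase=(5,5,11,11) → FL=S FR=S RL=W RR=W
cmd 2: advance +8 → t=21, phase=(1,1,7,7) → FL=S FR=S RL=S RR=S
cmd 3: advance +4 → t=25, phase=(5,5,11,11) → FL=S FR=S RL=W RR=W
cmd 4: advance +9 → t=34, phase=(2,2,8,8) → FL=S FR=S RL=S RR=S
cmd 5: advance +5 → t=39, phase=(7,7,1,1) → FL=S FR=S RL=S RR=S

after cmd 1 (t=13): FL=S FR=S RL=W RR=W
after cmd 2 (t=21): FL=S FR=S RL=S RR=S
after cmd 3 (t=25): FL=S FR=S RL=W RR=W
after cmd 4 (t=34): FL=S FR=S RL=S RR=S
after cmd 5 (t=39): FL=S FR=S RL=S RR=S


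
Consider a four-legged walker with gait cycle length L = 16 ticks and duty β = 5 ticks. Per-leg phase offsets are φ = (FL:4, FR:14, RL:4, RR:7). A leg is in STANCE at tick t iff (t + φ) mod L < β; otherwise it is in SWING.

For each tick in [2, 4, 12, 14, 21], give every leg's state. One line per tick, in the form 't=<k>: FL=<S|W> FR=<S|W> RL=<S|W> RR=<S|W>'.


t=2: phase=(6,0,6,9) vs β=5 → FL=W FR=S RL=W RR=W
t=4: phase=(8,2,8,11) vs β=5 → FL=W FR=S RL=W RR=W
t=12: phase=(0,10,0,3) vs β=5 → FL=S FR=W RL=S RR=S
t=14: phase=(2,12,2,5) vs β=5 → FL=S FR=W RL=S RR=W
t=21: phase=(9,3,9,12) vs β=5 → FL=W FR=S RL=W RR=W

t=2: FL=W FR=S RL=W RR=W
t=4: FL=W FR=S RL=W RR=W
t=12: FL=S FR=W RL=S RR=S
t=14: FL=S FR=W RL=S RR=W
t=21: FL=W FR=S RL=W RR=W


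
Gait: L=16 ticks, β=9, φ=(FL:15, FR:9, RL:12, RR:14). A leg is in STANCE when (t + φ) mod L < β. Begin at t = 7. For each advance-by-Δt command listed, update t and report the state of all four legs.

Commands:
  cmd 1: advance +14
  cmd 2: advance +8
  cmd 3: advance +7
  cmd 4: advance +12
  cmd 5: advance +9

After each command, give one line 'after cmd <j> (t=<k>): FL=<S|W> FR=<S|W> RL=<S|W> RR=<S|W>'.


after cmd 1 (t=21): FL=S FR=W RL=S RR=S
after cmd 2 (t=29): FL=W FR=S RL=W RR=W
after cmd 3 (t=36): FL=S FR=W RL=S RR=S
after cmd 4 (t=48): FL=W FR=W RL=W RR=W
after cmd 5 (t=57): FL=S FR=S RL=S RR=S

start t=7: FL=S FR=S RL=S RR=S
cmd 1: advance +14 → t=21, phase=(4,14,1,3) → FL=S FR=W RL=S RR=S
cmd 2: advance +8 → t=29, phase=(12,6,9,11) → FL=W FR=S RL=W RR=W
cmd 3: advance +7 → t=36, phase=(3,13,0,2) → FL=S FR=W RL=S RR=S
cmd 4: advance +12 → t=48, phase=(15,9,12,14) → FL=W FR=W RL=W RR=W
cmd 5: advance +9 → t=57, phase=(8,2,5,7) → FL=S FR=S RL=S RR=S


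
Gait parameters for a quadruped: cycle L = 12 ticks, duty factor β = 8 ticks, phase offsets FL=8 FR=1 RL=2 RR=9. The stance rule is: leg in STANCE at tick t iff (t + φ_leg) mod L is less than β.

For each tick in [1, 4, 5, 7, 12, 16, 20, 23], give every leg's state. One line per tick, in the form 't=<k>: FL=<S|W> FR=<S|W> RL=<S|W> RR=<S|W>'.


t=1: phase=(9,2,3,10) vs β=8 → FL=W FR=S RL=S RR=W
t=4: phase=(0,5,6,1) vs β=8 → FL=S FR=S RL=S RR=S
t=5: phase=(1,6,7,2) vs β=8 → FL=S FR=S RL=S RR=S
t=7: phase=(3,8,9,4) vs β=8 → FL=S FR=W RL=W RR=S
t=12: phase=(8,1,2,9) vs β=8 → FL=W FR=S RL=S RR=W
t=16: phase=(0,5,6,1) vs β=8 → FL=S FR=S RL=S RR=S
t=20: phase=(4,9,10,5) vs β=8 → FL=S FR=W RL=W RR=S
t=23: phase=(7,0,1,8) vs β=8 → FL=S FR=S RL=S RR=W

t=1: FL=W FR=S RL=S RR=W
t=4: FL=S FR=S RL=S RR=S
t=5: FL=S FR=S RL=S RR=S
t=7: FL=S FR=W RL=W RR=S
t=12: FL=W FR=S RL=S RR=W
t=16: FL=S FR=S RL=S RR=S
t=20: FL=S FR=W RL=W RR=S
t=23: FL=S FR=S RL=S RR=W


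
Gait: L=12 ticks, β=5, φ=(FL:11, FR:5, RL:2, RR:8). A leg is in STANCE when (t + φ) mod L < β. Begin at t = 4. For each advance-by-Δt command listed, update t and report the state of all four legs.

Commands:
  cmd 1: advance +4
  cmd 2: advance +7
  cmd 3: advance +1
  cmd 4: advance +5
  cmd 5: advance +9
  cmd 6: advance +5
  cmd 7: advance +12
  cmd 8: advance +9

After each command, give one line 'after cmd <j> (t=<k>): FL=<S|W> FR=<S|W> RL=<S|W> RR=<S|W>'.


after cmd 1 (t=8): FL=W FR=S RL=W RR=S
after cmd 2 (t=15): FL=S FR=W RL=W RR=W
after cmd 3 (t=16): FL=S FR=W RL=W RR=S
after cmd 4 (t=21): FL=W FR=S RL=W RR=W
after cmd 5 (t=30): FL=W FR=W RL=W RR=S
after cmd 6 (t=35): FL=W FR=S RL=S RR=W
after cmd 7 (t=47): FL=W FR=S RL=S RR=W
after cmd 8 (t=56): FL=W FR=S RL=W RR=S

start t=4: FL=S FR=W RL=W RR=S
cmd 1: advance +4 → t=8, phase=(7,1,10,4) → FL=W FR=S RL=W RR=S
cmd 2: advance +7 → t=15, phase=(2,8,5,11) → FL=S FR=W RL=W RR=W
cmd 3: advance +1 → t=16, phase=(3,9,6,0) → FL=S FR=W RL=W RR=S
cmd 4: advance +5 → t=21, phase=(8,2,11,5) → FL=W FR=S RL=W RR=W
cmd 5: advance +9 → t=30, phase=(5,11,8,2) → FL=W FR=W RL=W RR=S
cmd 6: advance +5 → t=35, phase=(10,4,1,7) → FL=W FR=S RL=S RR=W
cmd 7: advance +12 → t=47, phase=(10,4,1,7) → FL=W FR=S RL=S RR=W
cmd 8: advance +9 → t=56, phase=(7,1,10,4) → FL=W FR=S RL=W RR=S


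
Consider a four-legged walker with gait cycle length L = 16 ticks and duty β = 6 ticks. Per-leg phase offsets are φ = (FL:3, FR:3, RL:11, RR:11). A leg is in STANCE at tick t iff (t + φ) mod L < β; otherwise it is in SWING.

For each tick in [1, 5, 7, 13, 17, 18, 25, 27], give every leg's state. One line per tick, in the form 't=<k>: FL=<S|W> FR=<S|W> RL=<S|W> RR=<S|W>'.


t=1: phase=(4,4,12,12) vs β=6 → FL=S FR=S RL=W RR=W
t=5: phase=(8,8,0,0) vs β=6 → FL=W FR=W RL=S RR=S
t=7: phase=(10,10,2,2) vs β=6 → FL=W FR=W RL=S RR=S
t=13: phase=(0,0,8,8) vs β=6 → FL=S FR=S RL=W RR=W
t=17: phase=(4,4,12,12) vs β=6 → FL=S FR=S RL=W RR=W
t=18: phase=(5,5,13,13) vs β=6 → FL=S FR=S RL=W RR=W
t=25: phase=(12,12,4,4) vs β=6 → FL=W FR=W RL=S RR=S
t=27: phase=(14,14,6,6) vs β=6 → FL=W FR=W RL=W RR=W

t=1: FL=S FR=S RL=W RR=W
t=5: FL=W FR=W RL=S RR=S
t=7: FL=W FR=W RL=S RR=S
t=13: FL=S FR=S RL=W RR=W
t=17: FL=S FR=S RL=W RR=W
t=18: FL=S FR=S RL=W RR=W
t=25: FL=W FR=W RL=S RR=S
t=27: FL=W FR=W RL=W RR=W


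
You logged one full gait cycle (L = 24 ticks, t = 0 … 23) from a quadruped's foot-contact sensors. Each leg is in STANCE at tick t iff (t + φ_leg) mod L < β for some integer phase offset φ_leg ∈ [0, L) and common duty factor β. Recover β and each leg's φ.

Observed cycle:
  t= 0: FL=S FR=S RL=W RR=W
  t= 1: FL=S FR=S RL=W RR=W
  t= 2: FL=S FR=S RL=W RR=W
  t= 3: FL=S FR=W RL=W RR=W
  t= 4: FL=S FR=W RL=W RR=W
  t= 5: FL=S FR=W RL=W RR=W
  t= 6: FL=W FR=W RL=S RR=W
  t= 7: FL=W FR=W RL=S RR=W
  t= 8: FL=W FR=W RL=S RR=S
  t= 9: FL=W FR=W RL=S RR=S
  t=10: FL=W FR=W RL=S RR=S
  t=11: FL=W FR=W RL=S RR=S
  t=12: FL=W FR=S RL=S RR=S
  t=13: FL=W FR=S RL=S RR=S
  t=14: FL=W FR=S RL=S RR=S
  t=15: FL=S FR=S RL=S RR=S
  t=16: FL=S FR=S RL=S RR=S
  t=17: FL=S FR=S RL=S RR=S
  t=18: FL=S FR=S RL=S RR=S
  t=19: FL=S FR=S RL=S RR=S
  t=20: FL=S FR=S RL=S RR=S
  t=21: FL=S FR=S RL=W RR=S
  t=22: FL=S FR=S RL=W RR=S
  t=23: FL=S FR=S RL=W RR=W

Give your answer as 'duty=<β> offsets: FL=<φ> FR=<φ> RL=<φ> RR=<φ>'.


duty β = stance ticks per leg = 15
FL: stance ticks = 15; W→S at t=15 → φ=9
FR: stance ticks = 15; W→S at t=12 → φ=12
RL: stance ticks = 15; W→S at t=6 → φ=18
RR: stance ticks = 15; W→S at t=8 → φ=16

duty=15 offsets: FL=9 FR=12 RL=18 RR=16


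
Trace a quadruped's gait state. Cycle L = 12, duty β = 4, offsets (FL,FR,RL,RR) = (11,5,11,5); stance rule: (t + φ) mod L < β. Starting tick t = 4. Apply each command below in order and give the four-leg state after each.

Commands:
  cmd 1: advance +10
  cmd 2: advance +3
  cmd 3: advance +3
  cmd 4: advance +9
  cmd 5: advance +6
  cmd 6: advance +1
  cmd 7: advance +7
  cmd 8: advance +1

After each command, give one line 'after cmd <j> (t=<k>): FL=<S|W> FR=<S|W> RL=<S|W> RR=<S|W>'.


start t=4: FL=S FR=W RL=S RR=W
cmd 1: advance +10 → t=14, phase=(1,7,1,7) → FL=S FR=W RL=S RR=W
cmd 2: advance +3 → t=17, phase=(4,10,4,10) → FL=W FR=W RL=W RR=W
cmd 3: advance +3 → t=20, phase=(7,1,7,1) → FL=W FR=S RL=W RR=S
cmd 4: advance +9 → t=29, phase=(4,10,4,10) → FL=W FR=W RL=W RR=W
cmd 5: advance +6 → t=35, phase=(10,4,10,4) → FL=W FR=W RL=W RR=W
cmd 6: advance +1 → t=36, phase=(11,5,11,5) → FL=W FR=W RL=W RR=W
cmd 7: advance +7 → t=43, phase=(6,0,6,0) → FL=W FR=S RL=W RR=S
cmd 8: advance +1 → t=44, phase=(7,1,7,1) → FL=W FR=S RL=W RR=S

after cmd 1 (t=14): FL=S FR=W RL=S RR=W
after cmd 2 (t=17): FL=W FR=W RL=W RR=W
after cmd 3 (t=20): FL=W FR=S RL=W RR=S
after cmd 4 (t=29): FL=W FR=W RL=W RR=W
after cmd 5 (t=35): FL=W FR=W RL=W RR=W
after cmd 6 (t=36): FL=W FR=W RL=W RR=W
after cmd 7 (t=43): FL=W FR=S RL=W RR=S
after cmd 8 (t=44): FL=W FR=S RL=W RR=S


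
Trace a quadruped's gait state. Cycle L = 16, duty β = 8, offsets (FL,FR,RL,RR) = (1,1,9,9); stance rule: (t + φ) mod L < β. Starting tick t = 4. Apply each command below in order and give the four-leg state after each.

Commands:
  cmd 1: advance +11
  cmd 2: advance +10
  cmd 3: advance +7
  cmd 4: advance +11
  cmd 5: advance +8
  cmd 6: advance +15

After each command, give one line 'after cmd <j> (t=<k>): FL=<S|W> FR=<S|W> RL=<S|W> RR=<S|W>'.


after cmd 1 (t=15): FL=S FR=S RL=W RR=W
after cmd 2 (t=25): FL=W FR=W RL=S RR=S
after cmd 3 (t=32): FL=S FR=S RL=W RR=W
after cmd 4 (t=43): FL=W FR=W RL=S RR=S
after cmd 5 (t=51): FL=S FR=S RL=W RR=W
after cmd 6 (t=66): FL=S FR=S RL=W RR=W

start t=4: FL=S FR=S RL=W RR=W
cmd 1: advance +11 → t=15, phase=(0,0,8,8) → FL=S FR=S RL=W RR=W
cmd 2: advance +10 → t=25, phase=(10,10,2,2) → FL=W FR=W RL=S RR=S
cmd 3: advance +7 → t=32, phase=(1,1,9,9) → FL=S FR=S RL=W RR=W
cmd 4: advance +11 → t=43, phase=(12,12,4,4) → FL=W FR=W RL=S RR=S
cmd 5: advance +8 → t=51, phase=(4,4,12,12) → FL=S FR=S RL=W RR=W
cmd 6: advance +15 → t=66, phase=(3,3,11,11) → FL=S FR=S RL=W RR=W


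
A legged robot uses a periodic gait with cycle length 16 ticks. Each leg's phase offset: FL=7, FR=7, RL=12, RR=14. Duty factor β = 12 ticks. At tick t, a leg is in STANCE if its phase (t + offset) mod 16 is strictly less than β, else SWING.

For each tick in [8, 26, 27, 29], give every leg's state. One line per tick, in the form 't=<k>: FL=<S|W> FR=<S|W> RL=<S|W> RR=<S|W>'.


t=8: phase=(15,15,4,6) vs β=12 → FL=W FR=W RL=S RR=S
t=26: phase=(1,1,6,8) vs β=12 → FL=S FR=S RL=S RR=S
t=27: phase=(2,2,7,9) vs β=12 → FL=S FR=S RL=S RR=S
t=29: phase=(4,4,9,11) vs β=12 → FL=S FR=S RL=S RR=S

t=8: FL=W FR=W RL=S RR=S
t=26: FL=S FR=S RL=S RR=S
t=27: FL=S FR=S RL=S RR=S
t=29: FL=S FR=S RL=S RR=S


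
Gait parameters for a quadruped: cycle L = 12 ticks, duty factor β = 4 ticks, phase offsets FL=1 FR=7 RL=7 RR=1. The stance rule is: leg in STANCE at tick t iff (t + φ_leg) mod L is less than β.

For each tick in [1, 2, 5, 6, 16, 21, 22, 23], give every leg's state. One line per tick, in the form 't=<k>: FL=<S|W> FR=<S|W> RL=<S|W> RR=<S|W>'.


t=1: phase=(2,8,8,2) vs β=4 → FL=S FR=W RL=W RR=S
t=2: phase=(3,9,9,3) vs β=4 → FL=S FR=W RL=W RR=S
t=5: phase=(6,0,0,6) vs β=4 → FL=W FR=S RL=S RR=W
t=6: phase=(7,1,1,7) vs β=4 → FL=W FR=S RL=S RR=W
t=16: phase=(5,11,11,5) vs β=4 → FL=W FR=W RL=W RR=W
t=21: phase=(10,4,4,10) vs β=4 → FL=W FR=W RL=W RR=W
t=22: phase=(11,5,5,11) vs β=4 → FL=W FR=W RL=W RR=W
t=23: phase=(0,6,6,0) vs β=4 → FL=S FR=W RL=W RR=S

t=1: FL=S FR=W RL=W RR=S
t=2: FL=S FR=W RL=W RR=S
t=5: FL=W FR=S RL=S RR=W
t=6: FL=W FR=S RL=S RR=W
t=16: FL=W FR=W RL=W RR=W
t=21: FL=W FR=W RL=W RR=W
t=22: FL=W FR=W RL=W RR=W
t=23: FL=S FR=W RL=W RR=S


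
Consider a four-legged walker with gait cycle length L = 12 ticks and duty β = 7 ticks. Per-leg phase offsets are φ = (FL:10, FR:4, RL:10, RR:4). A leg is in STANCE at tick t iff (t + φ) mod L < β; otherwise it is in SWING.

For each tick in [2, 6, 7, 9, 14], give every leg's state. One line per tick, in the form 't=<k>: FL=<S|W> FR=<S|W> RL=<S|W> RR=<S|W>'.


t=2: phase=(0,6,0,6) vs β=7 → FL=S FR=S RL=S RR=S
t=6: phase=(4,10,4,10) vs β=7 → FL=S FR=W RL=S RR=W
t=7: phase=(5,11,5,11) vs β=7 → FL=S FR=W RL=S RR=W
t=9: phase=(7,1,7,1) vs β=7 → FL=W FR=S RL=W RR=S
t=14: phase=(0,6,0,6) vs β=7 → FL=S FR=S RL=S RR=S

t=2: FL=S FR=S RL=S RR=S
t=6: FL=S FR=W RL=S RR=W
t=7: FL=S FR=W RL=S RR=W
t=9: FL=W FR=S RL=W RR=S
t=14: FL=S FR=S RL=S RR=S


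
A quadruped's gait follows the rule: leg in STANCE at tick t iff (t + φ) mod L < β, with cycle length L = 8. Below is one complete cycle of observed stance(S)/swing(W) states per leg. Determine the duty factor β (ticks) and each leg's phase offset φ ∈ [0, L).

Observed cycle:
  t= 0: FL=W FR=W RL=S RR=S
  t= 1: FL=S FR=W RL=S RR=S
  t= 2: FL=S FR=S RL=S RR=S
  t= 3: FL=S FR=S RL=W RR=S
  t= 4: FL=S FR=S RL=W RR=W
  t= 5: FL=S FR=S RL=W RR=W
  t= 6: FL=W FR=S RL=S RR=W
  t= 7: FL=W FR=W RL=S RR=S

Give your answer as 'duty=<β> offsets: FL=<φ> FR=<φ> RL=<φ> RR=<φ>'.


duty β = stance ticks per leg = 5
FL: stance ticks = 5; W→S at t=1 → φ=7
FR: stance ticks = 5; W→S at t=2 → φ=6
RL: stance ticks = 5; W→S at t=6 → φ=2
RR: stance ticks = 5; W→S at t=7 → φ=1

duty=5 offsets: FL=7 FR=6 RL=2 RR=1


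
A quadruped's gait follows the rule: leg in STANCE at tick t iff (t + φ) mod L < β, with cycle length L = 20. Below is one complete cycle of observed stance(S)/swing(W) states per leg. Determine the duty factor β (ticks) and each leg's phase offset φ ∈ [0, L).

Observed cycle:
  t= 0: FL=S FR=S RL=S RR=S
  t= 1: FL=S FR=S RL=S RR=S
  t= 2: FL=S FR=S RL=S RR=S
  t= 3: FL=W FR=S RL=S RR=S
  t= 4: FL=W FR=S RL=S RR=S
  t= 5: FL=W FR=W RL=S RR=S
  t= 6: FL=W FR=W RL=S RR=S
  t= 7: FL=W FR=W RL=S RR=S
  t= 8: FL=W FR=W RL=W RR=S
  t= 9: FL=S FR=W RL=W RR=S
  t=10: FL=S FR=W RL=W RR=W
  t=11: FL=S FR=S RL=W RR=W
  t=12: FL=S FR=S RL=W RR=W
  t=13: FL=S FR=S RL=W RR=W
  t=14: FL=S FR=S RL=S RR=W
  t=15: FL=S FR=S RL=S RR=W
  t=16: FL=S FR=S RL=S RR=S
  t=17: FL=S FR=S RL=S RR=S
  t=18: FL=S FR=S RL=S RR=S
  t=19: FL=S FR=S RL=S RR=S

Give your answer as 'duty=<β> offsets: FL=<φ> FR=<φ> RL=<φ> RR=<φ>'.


duty=14 offsets: FL=11 FR=9 RL=6 RR=4

duty β = stance ticks per leg = 14
FL: stance ticks = 14; W→S at t=9 → φ=11
FR: stance ticks = 14; W→S at t=11 → φ=9
RL: stance ticks = 14; W→S at t=14 → φ=6
RR: stance ticks = 14; W→S at t=16 → φ=4


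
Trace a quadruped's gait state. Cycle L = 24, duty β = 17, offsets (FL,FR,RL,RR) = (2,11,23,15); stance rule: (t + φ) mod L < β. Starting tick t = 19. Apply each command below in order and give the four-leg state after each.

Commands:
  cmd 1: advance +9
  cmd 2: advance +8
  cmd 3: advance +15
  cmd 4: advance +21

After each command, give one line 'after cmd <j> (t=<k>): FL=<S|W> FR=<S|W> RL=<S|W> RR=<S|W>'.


after cmd 1 (t=28): FL=S FR=S RL=S RR=W
after cmd 2 (t=36): FL=S FR=W RL=S RR=S
after cmd 3 (t=51): FL=S FR=S RL=S RR=W
after cmd 4 (t=72): FL=S FR=S RL=W RR=S

start t=19: FL=W FR=S RL=W RR=S
cmd 1: advance +9 → t=28, phase=(6,15,3,19) → FL=S FR=S RL=S RR=W
cmd 2: advance +8 → t=36, phase=(14,23,11,3) → FL=S FR=W RL=S RR=S
cmd 3: advance +15 → t=51, phase=(5,14,2,18) → FL=S FR=S RL=S RR=W
cmd 4: advance +21 → t=72, phase=(2,11,23,15) → FL=S FR=S RL=W RR=S


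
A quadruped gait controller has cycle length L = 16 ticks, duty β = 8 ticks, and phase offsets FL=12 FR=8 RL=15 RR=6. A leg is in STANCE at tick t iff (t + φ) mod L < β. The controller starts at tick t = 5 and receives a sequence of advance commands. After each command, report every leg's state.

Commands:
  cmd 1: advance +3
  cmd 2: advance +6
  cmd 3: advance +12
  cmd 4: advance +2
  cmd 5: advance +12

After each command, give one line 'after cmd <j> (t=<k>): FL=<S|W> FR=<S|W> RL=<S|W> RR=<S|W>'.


start t=5: FL=S FR=W RL=S RR=W
cmd 1: advance +3 → t=8, phase=(4,0,7,14) → FL=S FR=S RL=S RR=W
cmd 2: advance +6 → t=14, phase=(10,6,13,4) → FL=W FR=S RL=W RR=S
cmd 3: advance +12 → t=26, phase=(6,2,9,0) → FL=S FR=S RL=W RR=S
cmd 4: advance +2 → t=28, phase=(8,4,11,2) → FL=W FR=S RL=W RR=S
cmd 5: advance +12 → t=40, phase=(4,0,7,14) → FL=S FR=S RL=S RR=W

after cmd 1 (t=8): FL=S FR=S RL=S RR=W
after cmd 2 (t=14): FL=W FR=S RL=W RR=S
after cmd 3 (t=26): FL=S FR=S RL=W RR=S
after cmd 4 (t=28): FL=W FR=S RL=W RR=S
after cmd 5 (t=40): FL=S FR=S RL=S RR=W


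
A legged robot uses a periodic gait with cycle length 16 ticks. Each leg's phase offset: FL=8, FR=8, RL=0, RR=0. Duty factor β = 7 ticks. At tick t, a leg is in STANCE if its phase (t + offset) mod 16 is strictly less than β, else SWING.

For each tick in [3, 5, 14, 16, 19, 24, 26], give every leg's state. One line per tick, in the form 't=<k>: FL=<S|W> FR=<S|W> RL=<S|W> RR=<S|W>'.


t=3: FL=W FR=W RL=S RR=S
t=5: FL=W FR=W RL=S RR=S
t=14: FL=S FR=S RL=W RR=W
t=16: FL=W FR=W RL=S RR=S
t=19: FL=W FR=W RL=S RR=S
t=24: FL=S FR=S RL=W RR=W
t=26: FL=S FR=S RL=W RR=W

t=3: phase=(11,11,3,3) vs β=7 → FL=W FR=W RL=S RR=S
t=5: phase=(13,13,5,5) vs β=7 → FL=W FR=W RL=S RR=S
t=14: phase=(6,6,14,14) vs β=7 → FL=S FR=S RL=W RR=W
t=16: phase=(8,8,0,0) vs β=7 → FL=W FR=W RL=S RR=S
t=19: phase=(11,11,3,3) vs β=7 → FL=W FR=W RL=S RR=S
t=24: phase=(0,0,8,8) vs β=7 → FL=S FR=S RL=W RR=W
t=26: phase=(2,2,10,10) vs β=7 → FL=S FR=S RL=W RR=W


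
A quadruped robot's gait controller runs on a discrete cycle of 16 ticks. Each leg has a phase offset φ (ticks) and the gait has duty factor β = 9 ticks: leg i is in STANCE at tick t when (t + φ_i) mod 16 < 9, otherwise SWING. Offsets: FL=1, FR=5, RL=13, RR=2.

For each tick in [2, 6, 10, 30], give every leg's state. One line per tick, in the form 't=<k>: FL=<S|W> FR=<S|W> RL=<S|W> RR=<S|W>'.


t=2: FL=S FR=S RL=W RR=S
t=6: FL=S FR=W RL=S RR=S
t=10: FL=W FR=W RL=S RR=W
t=30: FL=W FR=S RL=W RR=S

t=2: phase=(3,7,15,4) vs β=9 → FL=S FR=S RL=W RR=S
t=6: phase=(7,11,3,8) vs β=9 → FL=S FR=W RL=S RR=S
t=10: phase=(11,15,7,12) vs β=9 → FL=W FR=W RL=S RR=W
t=30: phase=(15,3,11,0) vs β=9 → FL=W FR=S RL=W RR=S


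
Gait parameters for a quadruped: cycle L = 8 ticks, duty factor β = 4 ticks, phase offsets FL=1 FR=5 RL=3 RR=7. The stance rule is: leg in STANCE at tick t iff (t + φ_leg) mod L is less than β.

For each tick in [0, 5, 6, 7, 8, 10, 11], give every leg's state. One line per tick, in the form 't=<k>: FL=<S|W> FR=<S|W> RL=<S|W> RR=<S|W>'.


t=0: phase=(1,5,3,7) vs β=4 → FL=S FR=W RL=S RR=W
t=5: phase=(6,2,0,4) vs β=4 → FL=W FR=S RL=S RR=W
t=6: phase=(7,3,1,5) vs β=4 → FL=W FR=S RL=S RR=W
t=7: phase=(0,4,2,6) vs β=4 → FL=S FR=W RL=S RR=W
t=8: phase=(1,5,3,7) vs β=4 → FL=S FR=W RL=S RR=W
t=10: phase=(3,7,5,1) vs β=4 → FL=S FR=W RL=W RR=S
t=11: phase=(4,0,6,2) vs β=4 → FL=W FR=S RL=W RR=S

t=0: FL=S FR=W RL=S RR=W
t=5: FL=W FR=S RL=S RR=W
t=6: FL=W FR=S RL=S RR=W
t=7: FL=S FR=W RL=S RR=W
t=8: FL=S FR=W RL=S RR=W
t=10: FL=S FR=W RL=W RR=S
t=11: FL=W FR=S RL=W RR=S


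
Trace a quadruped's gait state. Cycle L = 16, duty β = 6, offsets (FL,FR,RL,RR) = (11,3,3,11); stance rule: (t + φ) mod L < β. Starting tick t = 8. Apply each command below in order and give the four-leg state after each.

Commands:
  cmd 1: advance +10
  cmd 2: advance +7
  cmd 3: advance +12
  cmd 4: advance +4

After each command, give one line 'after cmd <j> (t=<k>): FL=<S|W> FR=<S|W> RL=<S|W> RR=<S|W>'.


after cmd 1 (t=18): FL=W FR=S RL=S RR=W
after cmd 2 (t=25): FL=S FR=W RL=W RR=S
after cmd 3 (t=37): FL=S FR=W RL=W RR=S
after cmd 4 (t=41): FL=S FR=W RL=W RR=S

start t=8: FL=S FR=W RL=W RR=S
cmd 1: advance +10 → t=18, phase=(13,5,5,13) → FL=W FR=S RL=S RR=W
cmd 2: advance +7 → t=25, phase=(4,12,12,4) → FL=S FR=W RL=W RR=S
cmd 3: advance +12 → t=37, phase=(0,8,8,0) → FL=S FR=W RL=W RR=S
cmd 4: advance +4 → t=41, phase=(4,12,12,4) → FL=S FR=W RL=W RR=S


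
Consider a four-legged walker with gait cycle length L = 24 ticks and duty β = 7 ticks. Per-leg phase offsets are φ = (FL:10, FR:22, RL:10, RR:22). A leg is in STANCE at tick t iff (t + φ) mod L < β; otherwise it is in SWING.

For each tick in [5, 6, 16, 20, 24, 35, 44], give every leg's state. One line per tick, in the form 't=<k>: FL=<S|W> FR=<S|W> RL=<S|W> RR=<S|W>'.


t=5: FL=W FR=S RL=W RR=S
t=6: FL=W FR=S RL=W RR=S
t=16: FL=S FR=W RL=S RR=W
t=20: FL=S FR=W RL=S RR=W
t=24: FL=W FR=W RL=W RR=W
t=35: FL=W FR=W RL=W RR=W
t=44: FL=S FR=W RL=S RR=W

t=5: phase=(15,3,15,3) vs β=7 → FL=W FR=S RL=W RR=S
t=6: phase=(16,4,16,4) vs β=7 → FL=W FR=S RL=W RR=S
t=16: phase=(2,14,2,14) vs β=7 → FL=S FR=W RL=S RR=W
t=20: phase=(6,18,6,18) vs β=7 → FL=S FR=W RL=S RR=W
t=24: phase=(10,22,10,22) vs β=7 → FL=W FR=W RL=W RR=W
t=35: phase=(21,9,21,9) vs β=7 → FL=W FR=W RL=W RR=W
t=44: phase=(6,18,6,18) vs β=7 → FL=S FR=W RL=S RR=W


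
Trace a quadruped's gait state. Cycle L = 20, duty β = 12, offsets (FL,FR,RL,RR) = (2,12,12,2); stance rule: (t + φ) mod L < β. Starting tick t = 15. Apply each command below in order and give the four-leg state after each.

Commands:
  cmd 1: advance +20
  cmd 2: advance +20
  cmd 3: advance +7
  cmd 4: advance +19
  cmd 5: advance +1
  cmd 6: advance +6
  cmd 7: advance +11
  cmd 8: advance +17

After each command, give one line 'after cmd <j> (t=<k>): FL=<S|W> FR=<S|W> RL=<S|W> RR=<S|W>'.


start t=15: FL=W FR=S RL=S RR=W
cmd 1: advance +20 → t=35, phase=(17,7,7,17) → FL=W FR=S RL=S RR=W
cmd 2: advance +20 → t=55, phase=(17,7,7,17) → FL=W FR=S RL=S RR=W
cmd 3: advance +7 → t=62, phase=(4,14,14,4) → FL=S FR=W RL=W RR=S
cmd 4: advance +19 → t=81, phase=(3,13,13,3) → FL=S FR=W RL=W RR=S
cmd 5: advance +1 → t=82, phase=(4,14,14,4) → FL=S FR=W RL=W RR=S
cmd 6: advance +6 → t=88, phase=(10,0,0,10) → FL=S FR=S RL=S RR=S
cmd 7: advance +11 → t=99, phase=(1,11,11,1) → FL=S FR=S RL=S RR=S
cmd 8: advance +17 → t=116, phase=(18,8,8,18) → FL=W FR=S RL=S RR=W

after cmd 1 (t=35): FL=W FR=S RL=S RR=W
after cmd 2 (t=55): FL=W FR=S RL=S RR=W
after cmd 3 (t=62): FL=S FR=W RL=W RR=S
after cmd 4 (t=81): FL=S FR=W RL=W RR=S
after cmd 5 (t=82): FL=S FR=W RL=W RR=S
after cmd 6 (t=88): FL=S FR=S RL=S RR=S
after cmd 7 (t=99): FL=S FR=S RL=S RR=S
after cmd 8 (t=116): FL=W FR=S RL=S RR=W


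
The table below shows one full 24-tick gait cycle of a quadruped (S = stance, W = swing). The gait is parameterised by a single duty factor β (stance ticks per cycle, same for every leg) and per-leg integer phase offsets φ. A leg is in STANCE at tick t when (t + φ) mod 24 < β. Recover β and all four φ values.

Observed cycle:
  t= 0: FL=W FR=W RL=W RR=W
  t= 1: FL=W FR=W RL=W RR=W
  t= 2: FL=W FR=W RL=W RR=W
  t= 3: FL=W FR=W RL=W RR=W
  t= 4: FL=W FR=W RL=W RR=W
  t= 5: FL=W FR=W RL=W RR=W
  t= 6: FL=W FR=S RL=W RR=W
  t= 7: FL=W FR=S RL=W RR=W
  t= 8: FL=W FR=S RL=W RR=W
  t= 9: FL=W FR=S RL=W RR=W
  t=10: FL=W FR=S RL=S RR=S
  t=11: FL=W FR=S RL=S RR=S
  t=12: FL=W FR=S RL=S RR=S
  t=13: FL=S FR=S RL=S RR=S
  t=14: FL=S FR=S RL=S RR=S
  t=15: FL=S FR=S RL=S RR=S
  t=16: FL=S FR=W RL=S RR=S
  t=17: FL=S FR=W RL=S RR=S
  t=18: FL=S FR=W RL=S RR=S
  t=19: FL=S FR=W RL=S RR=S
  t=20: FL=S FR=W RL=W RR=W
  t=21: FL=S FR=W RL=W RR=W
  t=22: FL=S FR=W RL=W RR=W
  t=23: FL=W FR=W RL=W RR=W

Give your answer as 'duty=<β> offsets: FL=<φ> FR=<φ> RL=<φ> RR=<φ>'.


duty β = stance ticks per leg = 10
FL: stance ticks = 10; W→S at t=13 → φ=11
FR: stance ticks = 10; W→S at t=6 → φ=18
RL: stance ticks = 10; W→S at t=10 → φ=14
RR: stance ticks = 10; W→S at t=10 → φ=14

duty=10 offsets: FL=11 FR=18 RL=14 RR=14


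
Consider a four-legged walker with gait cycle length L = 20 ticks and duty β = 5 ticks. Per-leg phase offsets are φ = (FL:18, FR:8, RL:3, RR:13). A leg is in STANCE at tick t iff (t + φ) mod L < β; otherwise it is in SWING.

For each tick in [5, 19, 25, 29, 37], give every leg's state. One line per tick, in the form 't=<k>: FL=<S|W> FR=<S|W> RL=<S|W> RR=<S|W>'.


t=5: phase=(3,13,8,18) vs β=5 → FL=S FR=W RL=W RR=W
t=19: phase=(17,7,2,12) vs β=5 → FL=W FR=W RL=S RR=W
t=25: phase=(3,13,8,18) vs β=5 → FL=S FR=W RL=W RR=W
t=29: phase=(7,17,12,2) vs β=5 → FL=W FR=W RL=W RR=S
t=37: phase=(15,5,0,10) vs β=5 → FL=W FR=W RL=S RR=W

t=5: FL=S FR=W RL=W RR=W
t=19: FL=W FR=W RL=S RR=W
t=25: FL=S FR=W RL=W RR=W
t=29: FL=W FR=W RL=W RR=S
t=37: FL=W FR=W RL=S RR=W


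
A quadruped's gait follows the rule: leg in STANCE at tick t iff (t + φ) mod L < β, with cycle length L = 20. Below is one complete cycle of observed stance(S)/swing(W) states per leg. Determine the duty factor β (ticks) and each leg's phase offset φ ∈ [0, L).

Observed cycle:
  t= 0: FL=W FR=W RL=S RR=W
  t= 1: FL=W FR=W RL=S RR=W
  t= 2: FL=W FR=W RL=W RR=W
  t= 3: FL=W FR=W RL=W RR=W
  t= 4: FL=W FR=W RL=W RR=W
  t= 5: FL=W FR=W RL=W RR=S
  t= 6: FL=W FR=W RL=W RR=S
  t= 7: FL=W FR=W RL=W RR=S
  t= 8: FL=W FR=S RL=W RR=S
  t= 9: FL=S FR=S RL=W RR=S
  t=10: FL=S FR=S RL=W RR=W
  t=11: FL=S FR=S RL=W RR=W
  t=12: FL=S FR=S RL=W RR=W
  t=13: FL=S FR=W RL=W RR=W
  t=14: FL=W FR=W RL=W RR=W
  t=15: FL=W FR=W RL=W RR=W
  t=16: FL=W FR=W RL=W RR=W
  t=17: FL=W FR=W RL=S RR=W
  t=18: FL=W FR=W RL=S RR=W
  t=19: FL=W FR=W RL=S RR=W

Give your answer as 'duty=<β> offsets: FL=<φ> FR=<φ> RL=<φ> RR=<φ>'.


duty β = stance ticks per leg = 5
FL: stance ticks = 5; W→S at t=9 → φ=11
FR: stance ticks = 5; W→S at t=8 → φ=12
RL: stance ticks = 5; W→S at t=17 → φ=3
RR: stance ticks = 5; W→S at t=5 → φ=15

duty=5 offsets: FL=11 FR=12 RL=3 RR=15


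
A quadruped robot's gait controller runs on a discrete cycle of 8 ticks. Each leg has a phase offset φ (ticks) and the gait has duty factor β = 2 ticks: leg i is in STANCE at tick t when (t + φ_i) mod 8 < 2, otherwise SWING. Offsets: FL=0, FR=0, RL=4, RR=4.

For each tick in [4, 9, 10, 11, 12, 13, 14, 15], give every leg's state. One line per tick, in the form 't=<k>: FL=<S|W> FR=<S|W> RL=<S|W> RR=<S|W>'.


t=4: FL=W FR=W RL=S RR=S
t=9: FL=S FR=S RL=W RR=W
t=10: FL=W FR=W RL=W RR=W
t=11: FL=W FR=W RL=W RR=W
t=12: FL=W FR=W RL=S RR=S
t=13: FL=W FR=W RL=S RR=S
t=14: FL=W FR=W RL=W RR=W
t=15: FL=W FR=W RL=W RR=W

t=4: phase=(4,4,0,0) vs β=2 → FL=W FR=W RL=S RR=S
t=9: phase=(1,1,5,5) vs β=2 → FL=S FR=S RL=W RR=W
t=10: phase=(2,2,6,6) vs β=2 → FL=W FR=W RL=W RR=W
t=11: phase=(3,3,7,7) vs β=2 → FL=W FR=W RL=W RR=W
t=12: phase=(4,4,0,0) vs β=2 → FL=W FR=W RL=S RR=S
t=13: phase=(5,5,1,1) vs β=2 → FL=W FR=W RL=S RR=S
t=14: phase=(6,6,2,2) vs β=2 → FL=W FR=W RL=W RR=W
t=15: phase=(7,7,3,3) vs β=2 → FL=W FR=W RL=W RR=W
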